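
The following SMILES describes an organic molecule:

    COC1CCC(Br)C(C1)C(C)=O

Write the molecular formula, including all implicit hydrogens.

Walk through each heavy atom and fill implicit hydrogens from standard valence (C 4, N 3, O 2, S 2, halogen 1):
  atom 1: C, bond orders sum to 1 (valence 4) → 3 H
  atom 2: O, bond orders sum to 2 (valence 2) → 0 H
  atom 3: C, bond orders sum to 3 (valence 4) → 1 H
  atom 4: C, bond orders sum to 2 (valence 4) → 2 H
  atom 5: C, bond orders sum to 2 (valence 4) → 2 H
  atom 6: C, bond orders sum to 3 (valence 4) → 1 H
  atom 7: Br (halogen, monovalent) → 0 H
  atom 8: C, bond orders sum to 3 (valence 4) → 1 H
  atom 9: C, bond orders sum to 2 (valence 4) → 2 H
  atom 10: C, bond orders sum to 4 (valence 4) → 0 H
  atom 11: C, bond orders sum to 1 (valence 4) → 3 H
  atom 12: O, bond orders sum to 2 (valence 2) → 0 H
Totals → C:9, H:15, Br:1, O:2.

C9H15BrO2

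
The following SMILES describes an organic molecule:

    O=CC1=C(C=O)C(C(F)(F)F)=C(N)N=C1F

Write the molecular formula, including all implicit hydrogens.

C8H4F4N2O2

Walk through each heavy atom and fill implicit hydrogens from standard valence (C 4, N 3, O 2, S 2, halogen 1):
  atom 1: O, bond orders sum to 2 (valence 2) → 0 H
  atom 2: C, bond orders sum to 3 (valence 4) → 1 H
  atom 3: C, bond orders sum to 4 (valence 4) → 0 H
  atom 4: C, bond orders sum to 4 (valence 4) → 0 H
  atom 5: C, bond orders sum to 3 (valence 4) → 1 H
  atom 6: O, bond orders sum to 2 (valence 2) → 0 H
  atom 7: C, bond orders sum to 4 (valence 4) → 0 H
  atom 8: C, bond orders sum to 4 (valence 4) → 0 H
  atom 9: F (halogen, monovalent) → 0 H
  atom 10: F (halogen, monovalent) → 0 H
  atom 11: F (halogen, monovalent) → 0 H
  atom 12: C, bond orders sum to 4 (valence 4) → 0 H
  atom 13: N, bond orders sum to 1 (valence 3) → 2 H
  atom 14: N, bond orders sum to 3 (valence 3) → 0 H
  atom 15: C, bond orders sum to 4 (valence 4) → 0 H
  atom 16: F (halogen, monovalent) → 0 H
Totals → C:8, H:4, F:4, N:2, O:2.
In Hill order: C8H4F4N2O2.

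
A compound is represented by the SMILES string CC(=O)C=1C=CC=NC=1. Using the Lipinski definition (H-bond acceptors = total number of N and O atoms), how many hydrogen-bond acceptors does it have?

2

N atoms: 1; O atoms: 1.
Lipinski HBA = 1 + 1 = 2.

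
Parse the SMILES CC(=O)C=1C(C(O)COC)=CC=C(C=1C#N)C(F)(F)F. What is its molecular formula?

C13H12F3NO3

Walk through each heavy atom and fill implicit hydrogens from standard valence (C 4, N 3, O 2, S 2, halogen 1):
  atom 1: C, bond orders sum to 1 (valence 4) → 3 H
  atom 2: C, bond orders sum to 4 (valence 4) → 0 H
  atom 3: O, bond orders sum to 2 (valence 2) → 0 H
  atom 4: C, bond orders sum to 4 (valence 4) → 0 H
  atom 5: C, bond orders sum to 4 (valence 4) → 0 H
  atom 6: C, bond orders sum to 3 (valence 4) → 1 H
  atom 7: O, bond orders sum to 1 (valence 2) → 1 H
  atom 8: C, bond orders sum to 2 (valence 4) → 2 H
  atom 9: O, bond orders sum to 2 (valence 2) → 0 H
  atom 10: C, bond orders sum to 1 (valence 4) → 3 H
  atom 11: C, bond orders sum to 3 (valence 4) → 1 H
  atom 12: C, bond orders sum to 3 (valence 4) → 1 H
  atom 13: C, bond orders sum to 4 (valence 4) → 0 H
  atom 14: C, bond orders sum to 4 (valence 4) → 0 H
  atom 15: C, bond orders sum to 4 (valence 4) → 0 H
  atom 16: N, bond orders sum to 3 (valence 3) → 0 H
  atom 17: C, bond orders sum to 4 (valence 4) → 0 H
  atom 18: F (halogen, monovalent) → 0 H
  atom 19: F (halogen, monovalent) → 0 H
  atom 20: F (halogen, monovalent) → 0 H
Totals → C:13, H:12, F:3, N:1, O:3.
In Hill order: C13H12F3NO3.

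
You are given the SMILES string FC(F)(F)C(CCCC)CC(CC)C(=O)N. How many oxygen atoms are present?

1

Scan the SMILES for O atoms (remember two-letter symbols like Cl and Br are single atoms).
Oxygen count: 1.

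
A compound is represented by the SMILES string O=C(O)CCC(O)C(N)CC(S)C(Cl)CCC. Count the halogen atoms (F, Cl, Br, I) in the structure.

Halogen atoms appear at heavy-atom position 14 (1×Cl).
Other groups present: 1 carboxylic acid, 1 hydroxyl, 1 primary amine, 1 thiol.
Halogen count: 1.

1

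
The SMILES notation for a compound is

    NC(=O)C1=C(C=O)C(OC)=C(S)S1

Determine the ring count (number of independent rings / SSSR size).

1

In SMILES, each pair of matching ring-closure digits denotes one ring-closing bond; the number of such bonds equals the number of independent rings.
Ring-closure bonds here: 1.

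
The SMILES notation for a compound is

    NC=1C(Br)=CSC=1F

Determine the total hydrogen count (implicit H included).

Walk through each heavy atom and fill implicit hydrogens from standard valence (C 4, N 3, O 2, S 2, halogen 1):
  atom 1: N, bond orders sum to 1 (valence 3) → 2 H
  atom 2: C, bond orders sum to 4 (valence 4) → 0 H
  atom 3: C, bond orders sum to 4 (valence 4) → 0 H
  atom 4: Br (halogen, monovalent) → 0 H
  atom 5: C, bond orders sum to 3 (valence 4) → 1 H
  atom 6: S, bond orders sum to 2 (valence 2) → 0 H
  atom 7: C, bond orders sum to 4 (valence 4) → 0 H
  atom 8: F (halogen, monovalent) → 0 H
Total hydrogens: 3.

3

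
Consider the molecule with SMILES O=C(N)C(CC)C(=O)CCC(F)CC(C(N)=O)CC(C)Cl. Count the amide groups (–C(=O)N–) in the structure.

2

The amide motif appears at heavy-atom positions 2, 15 in the SMILES.
Other groups present: 1 ketone.
Amide count: 2.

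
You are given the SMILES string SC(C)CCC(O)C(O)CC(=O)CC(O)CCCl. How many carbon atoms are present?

Count every carbon token in the SMILES (each C, including those in ring-closure positions and inside branches).
Carbon count: 12.

12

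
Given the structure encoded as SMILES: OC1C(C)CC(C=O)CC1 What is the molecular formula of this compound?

Walk through each heavy atom and fill implicit hydrogens from standard valence (C 4, N 3, O 2, S 2, halogen 1):
  atom 1: O, bond orders sum to 1 (valence 2) → 1 H
  atom 2: C, bond orders sum to 3 (valence 4) → 1 H
  atom 3: C, bond orders sum to 3 (valence 4) → 1 H
  atom 4: C, bond orders sum to 1 (valence 4) → 3 H
  atom 5: C, bond orders sum to 2 (valence 4) → 2 H
  atom 6: C, bond orders sum to 3 (valence 4) → 1 H
  atom 7: C, bond orders sum to 3 (valence 4) → 1 H
  atom 8: O, bond orders sum to 2 (valence 2) → 0 H
  atom 9: C, bond orders sum to 2 (valence 4) → 2 H
  atom 10: C, bond orders sum to 2 (valence 4) → 2 H
Totals → C:8, H:14, O:2.
In Hill order: C8H14O2.

C8H14O2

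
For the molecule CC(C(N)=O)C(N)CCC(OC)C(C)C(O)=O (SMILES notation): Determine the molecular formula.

C11H22N2O4

Walk through each heavy atom and fill implicit hydrogens from standard valence (C 4, N 3, O 2, S 2, halogen 1):
  atom 1: C, bond orders sum to 1 (valence 4) → 3 H
  atom 2: C, bond orders sum to 3 (valence 4) → 1 H
  atom 3: C, bond orders sum to 4 (valence 4) → 0 H
  atom 4: N, bond orders sum to 1 (valence 3) → 2 H
  atom 5: O, bond orders sum to 2 (valence 2) → 0 H
  atom 6: C, bond orders sum to 3 (valence 4) → 1 H
  atom 7: N, bond orders sum to 1 (valence 3) → 2 H
  atom 8: C, bond orders sum to 2 (valence 4) → 2 H
  atom 9: C, bond orders sum to 2 (valence 4) → 2 H
  atom 10: C, bond orders sum to 3 (valence 4) → 1 H
  atom 11: O, bond orders sum to 2 (valence 2) → 0 H
  atom 12: C, bond orders sum to 1 (valence 4) → 3 H
  atom 13: C, bond orders sum to 3 (valence 4) → 1 H
  atom 14: C, bond orders sum to 1 (valence 4) → 3 H
  atom 15: C, bond orders sum to 4 (valence 4) → 0 H
  atom 16: O, bond orders sum to 1 (valence 2) → 1 H
  atom 17: O, bond orders sum to 2 (valence 2) → 0 H
Totals → C:11, H:22, N:2, O:4.
In Hill order: C11H22N2O4.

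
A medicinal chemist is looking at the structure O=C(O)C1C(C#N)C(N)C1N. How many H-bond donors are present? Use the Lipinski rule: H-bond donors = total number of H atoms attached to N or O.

Donors: find every N or O and count the H atoms it carries.
  atom 1 (O): bond orders sum to 2 → 0 H
  atom 3 (O): bond orders sum to 1 → 1 H
  atom 7 (N): bond orders sum to 3 → 0 H
  atom 9 (N): bond orders sum to 1 → 2 H
  atom 11 (N): bond orders sum to 1 → 2 H
Lipinski HBD = 5.

5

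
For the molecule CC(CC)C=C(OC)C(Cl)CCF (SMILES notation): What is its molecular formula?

C10H18ClFO

Walk through each heavy atom and fill implicit hydrogens from standard valence (C 4, N 3, O 2, S 2, halogen 1):
  atom 1: C, bond orders sum to 1 (valence 4) → 3 H
  atom 2: C, bond orders sum to 3 (valence 4) → 1 H
  atom 3: C, bond orders sum to 2 (valence 4) → 2 H
  atom 4: C, bond orders sum to 1 (valence 4) → 3 H
  atom 5: C, bond orders sum to 3 (valence 4) → 1 H
  atom 6: C, bond orders sum to 4 (valence 4) → 0 H
  atom 7: O, bond orders sum to 2 (valence 2) → 0 H
  atom 8: C, bond orders sum to 1 (valence 4) → 3 H
  atom 9: C, bond orders sum to 3 (valence 4) → 1 H
  atom 10: Cl (halogen, monovalent) → 0 H
  atom 11: C, bond orders sum to 2 (valence 4) → 2 H
  atom 12: C, bond orders sum to 2 (valence 4) → 2 H
  atom 13: F (halogen, monovalent) → 0 H
Totals → C:10, H:18, Cl:1, F:1, O:1.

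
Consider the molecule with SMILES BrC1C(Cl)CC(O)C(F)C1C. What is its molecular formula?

C7H11BrClFO

Walk through each heavy atom and fill implicit hydrogens from standard valence (C 4, N 3, O 2, S 2, halogen 1):
  atom 1: Br (halogen, monovalent) → 0 H
  atom 2: C, bond orders sum to 3 (valence 4) → 1 H
  atom 3: C, bond orders sum to 3 (valence 4) → 1 H
  atom 4: Cl (halogen, monovalent) → 0 H
  atom 5: C, bond orders sum to 2 (valence 4) → 2 H
  atom 6: C, bond orders sum to 3 (valence 4) → 1 H
  atom 7: O, bond orders sum to 1 (valence 2) → 1 H
  atom 8: C, bond orders sum to 3 (valence 4) → 1 H
  atom 9: F (halogen, monovalent) → 0 H
  atom 10: C, bond orders sum to 3 (valence 4) → 1 H
  atom 11: C, bond orders sum to 1 (valence 4) → 3 H
Totals → C:7, H:11, Br:1, Cl:1, F:1, O:1.
In Hill order: C7H11BrClFO.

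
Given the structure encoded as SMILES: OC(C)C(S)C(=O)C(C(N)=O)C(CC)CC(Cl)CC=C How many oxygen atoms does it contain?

Scan the SMILES for O atoms (remember two-letter symbols like Cl and Br are single atoms).
Oxygen count: 3.

3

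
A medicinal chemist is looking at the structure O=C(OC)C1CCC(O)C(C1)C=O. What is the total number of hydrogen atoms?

Walk through each heavy atom and fill implicit hydrogens from standard valence (C 4, N 3, O 2, S 2, halogen 1):
  atom 1: O, bond orders sum to 2 (valence 2) → 0 H
  atom 2: C, bond orders sum to 4 (valence 4) → 0 H
  atom 3: O, bond orders sum to 2 (valence 2) → 0 H
  atom 4: C, bond orders sum to 1 (valence 4) → 3 H
  atom 5: C, bond orders sum to 3 (valence 4) → 1 H
  atom 6: C, bond orders sum to 2 (valence 4) → 2 H
  atom 7: C, bond orders sum to 2 (valence 4) → 2 H
  atom 8: C, bond orders sum to 3 (valence 4) → 1 H
  atom 9: O, bond orders sum to 1 (valence 2) → 1 H
  atom 10: C, bond orders sum to 3 (valence 4) → 1 H
  atom 11: C, bond orders sum to 2 (valence 4) → 2 H
  atom 12: C, bond orders sum to 3 (valence 4) → 1 H
  atom 13: O, bond orders sum to 2 (valence 2) → 0 H
Total hydrogens: 14.

14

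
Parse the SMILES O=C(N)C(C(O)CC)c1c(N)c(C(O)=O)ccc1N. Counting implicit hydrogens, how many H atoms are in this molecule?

17

Walk through each heavy atom and fill implicit hydrogens from standard valence (C 4, N 3, O 2, S 2, halogen 1); for lowercase aromatic atoms, an aromatic c carries 1 H when it has two neighbours and 0 H with three, and aromatic n carries 0 H:
  atom 1: O, bond orders sum to 2 (valence 2) → 0 H
  atom 2: C, bond orders sum to 4 (valence 4) → 0 H
  atom 3: N, bond orders sum to 1 (valence 3) → 2 H
  atom 4: C, bond orders sum to 3 (valence 4) → 1 H
  atom 5: C, bond orders sum to 3 (valence 4) → 1 H
  atom 6: O, bond orders sum to 1 (valence 2) → 1 H
  atom 7: C, bond orders sum to 2 (valence 4) → 2 H
  atom 8: C, bond orders sum to 1 (valence 4) → 3 H
  atom 9: aromatic c, 3 neighbours → 0 H
  atom 10: aromatic c, 3 neighbours → 0 H
  atom 11: N, bond orders sum to 1 (valence 3) → 2 H
  atom 12: aromatic c, 3 neighbours → 0 H
  atom 13: C, bond orders sum to 4 (valence 4) → 0 H
  atom 14: O, bond orders sum to 1 (valence 2) → 1 H
  atom 15: O, bond orders sum to 2 (valence 2) → 0 H
  atom 16: aromatic c, 2 neighbours → 1 H
  atom 17: aromatic c, 2 neighbours → 1 H
  atom 18: aromatic c, 3 neighbours → 0 H
  atom 19: N, bond orders sum to 1 (valence 3) → 2 H
Total hydrogens: 17.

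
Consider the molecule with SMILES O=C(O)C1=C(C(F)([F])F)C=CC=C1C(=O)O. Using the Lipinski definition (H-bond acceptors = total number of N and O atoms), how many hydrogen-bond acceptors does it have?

4

N atoms: 0; O atoms: 4.
Lipinski HBA = 0 + 4 = 4.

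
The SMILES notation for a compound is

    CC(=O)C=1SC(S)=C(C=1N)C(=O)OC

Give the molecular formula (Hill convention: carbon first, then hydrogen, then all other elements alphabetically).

C8H9NO3S2

Walk through each heavy atom and fill implicit hydrogens from standard valence (C 4, N 3, O 2, S 2, halogen 1):
  atom 1: C, bond orders sum to 1 (valence 4) → 3 H
  atom 2: C, bond orders sum to 4 (valence 4) → 0 H
  atom 3: O, bond orders sum to 2 (valence 2) → 0 H
  atom 4: C, bond orders sum to 4 (valence 4) → 0 H
  atom 5: S, bond orders sum to 2 (valence 2) → 0 H
  atom 6: C, bond orders sum to 4 (valence 4) → 0 H
  atom 7: S, bond orders sum to 1 (valence 2) → 1 H
  atom 8: C, bond orders sum to 4 (valence 4) → 0 H
  atom 9: C, bond orders sum to 4 (valence 4) → 0 H
  atom 10: N, bond orders sum to 1 (valence 3) → 2 H
  atom 11: C, bond orders sum to 4 (valence 4) → 0 H
  atom 12: O, bond orders sum to 2 (valence 2) → 0 H
  atom 13: O, bond orders sum to 2 (valence 2) → 0 H
  atom 14: C, bond orders sum to 1 (valence 4) → 3 H
Totals → C:8, H:9, N:1, O:3, S:2.
In Hill order: C8H9NO3S2.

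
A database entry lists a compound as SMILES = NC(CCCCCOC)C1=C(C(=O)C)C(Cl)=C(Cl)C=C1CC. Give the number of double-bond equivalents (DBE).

5

Degree of unsaturation = (number of rings) + (number of π bonds).
Ring closures in the SMILES: 1.
π bonds: 4 double bonds (each 1 DoU) → 4 DoU from unsaturation.
Total DoU = 1 + 4 = 5.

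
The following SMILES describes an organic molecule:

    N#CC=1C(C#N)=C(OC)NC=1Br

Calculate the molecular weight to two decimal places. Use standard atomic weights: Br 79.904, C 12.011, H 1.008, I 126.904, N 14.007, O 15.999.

First, the molecular formula is C7H4BrN3O (counting implicit H from valence).
  Br: 1 × 79.904 = 79.904
  C: 7 × 12.011 = 84.077
  H: 4 × 1.008 = 4.032
  N: 3 × 14.007 = 42.021
  O: 1 × 15.999 = 15.999
Sum: 1×79.904 + 7×12.011 + 4×1.008 + 3×14.007 + 1×15.999 = 226.033 → 226.03 g/mol.

226.03 g/mol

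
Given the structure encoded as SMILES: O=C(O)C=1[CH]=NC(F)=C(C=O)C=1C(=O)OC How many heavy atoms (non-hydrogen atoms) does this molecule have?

16

Every atom symbol written in the SMILES (organic subset) is one heavy atom; implicit H are not written.
Heavy atoms by element → C:9, F:1, N:1, O:5.
Total: 16.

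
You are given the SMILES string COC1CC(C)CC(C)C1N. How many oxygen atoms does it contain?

Scan the SMILES for O atoms (remember two-letter symbols like Cl and Br are single atoms).
Oxygen count: 1.

1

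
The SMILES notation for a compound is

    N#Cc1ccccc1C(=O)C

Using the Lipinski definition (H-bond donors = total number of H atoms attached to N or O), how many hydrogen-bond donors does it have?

0

Donors: find every N or O and count the H atoms it carries.
  atom 1 (N): bond orders sum to 3 → 0 H
  atom 10 (O): bond orders sum to 2 → 0 H
Lipinski HBD = 0.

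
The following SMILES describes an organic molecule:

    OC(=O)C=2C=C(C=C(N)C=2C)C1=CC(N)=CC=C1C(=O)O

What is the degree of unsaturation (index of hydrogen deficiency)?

10

Degree of unsaturation = (number of rings) + (number of π bonds).
Ring closures in the SMILES: 2.
π bonds: 8 double bonds (each 1 DoU) → 8 DoU from unsaturation.
Total DoU = 2 + 8 = 10.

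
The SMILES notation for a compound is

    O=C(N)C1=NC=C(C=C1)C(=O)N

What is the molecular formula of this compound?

Walk through each heavy atom and fill implicit hydrogens from standard valence (C 4, N 3, O 2, S 2, halogen 1):
  atom 1: O, bond orders sum to 2 (valence 2) → 0 H
  atom 2: C, bond orders sum to 4 (valence 4) → 0 H
  atom 3: N, bond orders sum to 1 (valence 3) → 2 H
  atom 4: C, bond orders sum to 4 (valence 4) → 0 H
  atom 5: N, bond orders sum to 3 (valence 3) → 0 H
  atom 6: C, bond orders sum to 3 (valence 4) → 1 H
  atom 7: C, bond orders sum to 4 (valence 4) → 0 H
  atom 8: C, bond orders sum to 3 (valence 4) → 1 H
  atom 9: C, bond orders sum to 3 (valence 4) → 1 H
  atom 10: C, bond orders sum to 4 (valence 4) → 0 H
  atom 11: O, bond orders sum to 2 (valence 2) → 0 H
  atom 12: N, bond orders sum to 1 (valence 3) → 2 H
Totals → C:7, H:7, N:3, O:2.
In Hill order: C7H7N3O2.

C7H7N3O2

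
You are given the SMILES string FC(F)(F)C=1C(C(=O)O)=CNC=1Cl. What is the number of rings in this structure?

1

In SMILES, each pair of matching ring-closure digits denotes one ring-closing bond; the number of such bonds equals the number of independent rings.
Ring-closure bonds here: 1.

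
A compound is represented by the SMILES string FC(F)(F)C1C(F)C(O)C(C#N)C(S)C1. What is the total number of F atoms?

Scan the SMILES for F atoms (remember two-letter symbols like Cl and Br are single atoms).
Fluorine count: 4.

4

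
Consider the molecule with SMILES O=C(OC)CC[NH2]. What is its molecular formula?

Walk through each heavy atom and fill implicit hydrogens from standard valence (C 4, N 3, O 2, S 2, halogen 1):
  atom 1: O, bond orders sum to 2 (valence 2) → 0 H
  atom 2: C, bond orders sum to 4 (valence 4) → 0 H
  atom 3: O, bond orders sum to 2 (valence 2) → 0 H
  atom 4: C, bond orders sum to 1 (valence 4) → 3 H
  atom 5: C, bond orders sum to 2 (valence 4) → 2 H
  atom 6: C, bond orders sum to 2 (valence 4) → 2 H
  atom 7: N with explicit H count 2
Totals → C:4, H:9, N:1, O:2.
In Hill order: C4H9NO2.

C4H9NO2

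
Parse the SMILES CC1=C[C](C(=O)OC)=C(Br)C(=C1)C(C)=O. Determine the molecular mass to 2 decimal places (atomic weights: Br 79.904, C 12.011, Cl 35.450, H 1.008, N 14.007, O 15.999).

First, the molecular formula is C11H11BrO3 (counting implicit H from valence).
  Br: 1 × 79.904 = 79.904
  C: 11 × 12.011 = 132.121
  H: 11 × 1.008 = 11.088
  O: 3 × 15.999 = 47.997
Sum: 1×79.904 + 11×12.011 + 11×1.008 + 3×15.999 = 271.110 → 271.11 g/mol.

271.11 g/mol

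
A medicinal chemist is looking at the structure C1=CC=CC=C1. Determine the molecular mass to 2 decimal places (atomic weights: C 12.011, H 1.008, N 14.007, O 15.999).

78.11 g/mol

First, the molecular formula is C6H6 (counting implicit H from valence).
  C: 6 × 12.011 = 72.066
  H: 6 × 1.008 = 6.048
Sum: 6×12.011 + 6×1.008 = 78.114 → 78.11 g/mol.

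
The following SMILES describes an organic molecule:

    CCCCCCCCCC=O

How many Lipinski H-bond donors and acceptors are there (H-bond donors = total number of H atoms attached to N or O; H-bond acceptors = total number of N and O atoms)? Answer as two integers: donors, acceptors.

0, 1

Donors: find every N or O and count the H atoms it carries.
  atom 11 (O): bond orders sum to 2 → 0 H
Lipinski HBD = 0.
Acceptors: N atoms = 0, O atoms = 1 → HBA = 1.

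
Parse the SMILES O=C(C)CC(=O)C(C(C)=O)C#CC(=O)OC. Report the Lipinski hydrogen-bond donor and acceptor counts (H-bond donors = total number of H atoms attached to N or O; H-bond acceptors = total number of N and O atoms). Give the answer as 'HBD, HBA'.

Donors: find every N or O and count the H atoms it carries.
  atom 1 (O): bond orders sum to 2 → 0 H
  atom 6 (O): bond orders sum to 2 → 0 H
  atom 10 (O): bond orders sum to 2 → 0 H
  atom 14 (O): bond orders sum to 2 → 0 H
  atom 15 (O): bond orders sum to 2 → 0 H
Lipinski HBD = 0.
Acceptors: N atoms = 0, O atoms = 5 → HBA = 5.

0, 5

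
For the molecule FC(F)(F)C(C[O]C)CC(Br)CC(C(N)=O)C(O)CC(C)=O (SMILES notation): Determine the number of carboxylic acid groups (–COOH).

Scan the SMILES for the carboxylic acid motif — none present.
Groups that are present: 1 amide, 1 ether, 1 hydroxyl, 1 ketone.

0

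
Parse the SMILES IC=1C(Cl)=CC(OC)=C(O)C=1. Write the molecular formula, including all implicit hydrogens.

Walk through each heavy atom and fill implicit hydrogens from standard valence (C 4, N 3, O 2, S 2, halogen 1):
  atom 1: I (halogen, monovalent) → 0 H
  atom 2: C, bond orders sum to 4 (valence 4) → 0 H
  atom 3: C, bond orders sum to 4 (valence 4) → 0 H
  atom 4: Cl (halogen, monovalent) → 0 H
  atom 5: C, bond orders sum to 3 (valence 4) → 1 H
  atom 6: C, bond orders sum to 4 (valence 4) → 0 H
  atom 7: O, bond orders sum to 2 (valence 2) → 0 H
  atom 8: C, bond orders sum to 1 (valence 4) → 3 H
  atom 9: C, bond orders sum to 4 (valence 4) → 0 H
  atom 10: O, bond orders sum to 1 (valence 2) → 1 H
  atom 11: C, bond orders sum to 3 (valence 4) → 1 H
Totals → C:7, H:6, Cl:1, I:1, O:2.

C7H6ClIO2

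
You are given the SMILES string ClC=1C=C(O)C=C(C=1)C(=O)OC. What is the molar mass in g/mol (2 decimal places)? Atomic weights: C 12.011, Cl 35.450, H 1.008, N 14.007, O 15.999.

186.59 g/mol

First, the molecular formula is C8H7ClO3 (counting implicit H from valence).
  C: 8 × 12.011 = 96.088
  Cl: 1 × 35.450 = 35.450
  H: 7 × 1.008 = 7.056
  O: 3 × 15.999 = 47.997
Sum: 8×12.011 + 1×35.450 + 7×1.008 + 3×15.999 = 186.591 → 186.59 g/mol.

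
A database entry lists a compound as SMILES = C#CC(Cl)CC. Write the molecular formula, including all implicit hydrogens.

C5H7Cl

Walk through each heavy atom and fill implicit hydrogens from standard valence (C 4, N 3, O 2, S 2, halogen 1):
  atom 1: C, bond orders sum to 3 (valence 4) → 1 H
  atom 2: C, bond orders sum to 4 (valence 4) → 0 H
  atom 3: C, bond orders sum to 3 (valence 4) → 1 H
  atom 4: Cl (halogen, monovalent) → 0 H
  atom 5: C, bond orders sum to 2 (valence 4) → 2 H
  atom 6: C, bond orders sum to 1 (valence 4) → 3 H
Totals → C:5, H:7, Cl:1.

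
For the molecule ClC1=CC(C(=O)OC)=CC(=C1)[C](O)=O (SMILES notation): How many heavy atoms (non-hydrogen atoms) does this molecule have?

14

Every atom symbol written in the SMILES (organic subset) is one heavy atom; implicit H are not written.
Heavy atoms by element → C:9, Cl:1, O:4.
Total: 14.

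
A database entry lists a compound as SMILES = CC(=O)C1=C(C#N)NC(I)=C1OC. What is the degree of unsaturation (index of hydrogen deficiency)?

Degree of unsaturation = (number of rings) + (number of π bonds).
Ring closures in the SMILES: 1.
π bonds: 3 double bonds (each 1 DoU), 1 triple bond (each 2 DoU) → 5 DoU from unsaturation.
Total DoU = 1 + 5 = 6.

6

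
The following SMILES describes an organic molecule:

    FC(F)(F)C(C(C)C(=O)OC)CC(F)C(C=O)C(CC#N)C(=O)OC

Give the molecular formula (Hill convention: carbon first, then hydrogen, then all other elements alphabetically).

Walk through each heavy atom and fill implicit hydrogens from standard valence (C 4, N 3, O 2, S 2, halogen 1):
  atom 1: F (halogen, monovalent) → 0 H
  atom 2: C, bond orders sum to 4 (valence 4) → 0 H
  atom 3: F (halogen, monovalent) → 0 H
  atom 4: F (halogen, monovalent) → 0 H
  atom 5: C, bond orders sum to 3 (valence 4) → 1 H
  atom 6: C, bond orders sum to 3 (valence 4) → 1 H
  atom 7: C, bond orders sum to 1 (valence 4) → 3 H
  atom 8: C, bond orders sum to 4 (valence 4) → 0 H
  atom 9: O, bond orders sum to 2 (valence 2) → 0 H
  atom 10: O, bond orders sum to 2 (valence 2) → 0 H
  atom 11: C, bond orders sum to 1 (valence 4) → 3 H
  atom 12: C, bond orders sum to 2 (valence 4) → 2 H
  atom 13: C, bond orders sum to 3 (valence 4) → 1 H
  atom 14: F (halogen, monovalent) → 0 H
  atom 15: C, bond orders sum to 3 (valence 4) → 1 H
  atom 16: C, bond orders sum to 3 (valence 4) → 1 H
  atom 17: O, bond orders sum to 2 (valence 2) → 0 H
  atom 18: C, bond orders sum to 3 (valence 4) → 1 H
  atom 19: C, bond orders sum to 2 (valence 4) → 2 H
  atom 20: C, bond orders sum to 4 (valence 4) → 0 H
  atom 21: N, bond orders sum to 3 (valence 3) → 0 H
  atom 22: C, bond orders sum to 4 (valence 4) → 0 H
  atom 23: O, bond orders sum to 2 (valence 2) → 0 H
  atom 24: O, bond orders sum to 2 (valence 2) → 0 H
  atom 25: C, bond orders sum to 1 (valence 4) → 3 H
Totals → C:15, H:19, F:4, N:1, O:5.

C15H19F4NO5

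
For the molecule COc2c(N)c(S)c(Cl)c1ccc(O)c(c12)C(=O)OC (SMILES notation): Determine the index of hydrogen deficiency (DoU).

8

Molecular formula: C13H12ClNO4S.
DoU = (2C + 2 + N − H − X) / 2, where X is the halogen count and O/S are ignored.
    = (2·13 + 2 + 1 − 12 − 1) / 2 = 16 / 2 = 8.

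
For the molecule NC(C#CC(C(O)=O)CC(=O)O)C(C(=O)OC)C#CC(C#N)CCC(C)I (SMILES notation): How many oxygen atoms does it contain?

Scan the SMILES for O atoms (remember two-letter symbols like Cl and Br are single atoms).
Oxygen count: 6.

6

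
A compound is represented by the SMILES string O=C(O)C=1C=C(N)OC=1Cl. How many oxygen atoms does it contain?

Scan the SMILES for O atoms (remember two-letter symbols like Cl and Br are single atoms).
Oxygen count: 3.

3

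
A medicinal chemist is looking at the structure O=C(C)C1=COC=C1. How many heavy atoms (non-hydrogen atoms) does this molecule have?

8

Every atom symbol written in the SMILES (organic subset) is one heavy atom; implicit H are not written.
Heavy atoms by element → C:6, O:2.
Total: 8.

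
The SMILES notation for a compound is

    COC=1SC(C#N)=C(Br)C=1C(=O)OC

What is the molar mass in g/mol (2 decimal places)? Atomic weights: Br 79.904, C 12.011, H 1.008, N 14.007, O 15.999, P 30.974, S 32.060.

First, the molecular formula is C8H6BrNO3S (counting implicit H from valence).
  Br: 1 × 79.904 = 79.904
  C: 8 × 12.011 = 96.088
  H: 6 × 1.008 = 6.048
  N: 1 × 14.007 = 14.007
  O: 3 × 15.999 = 47.997
  S: 1 × 32.060 = 32.060
Sum: 1×79.904 + 8×12.011 + 6×1.008 + 1×14.007 + 3×15.999 + 1×32.060 = 276.104 → 276.10 g/mol.

276.10 g/mol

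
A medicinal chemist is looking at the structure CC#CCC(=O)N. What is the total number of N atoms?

Scan the SMILES for N atoms (remember two-letter symbols like Cl and Br are single atoms).
Nitrogen count: 1.

1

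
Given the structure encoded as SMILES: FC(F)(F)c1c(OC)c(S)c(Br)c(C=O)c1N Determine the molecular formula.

Walk through each heavy atom and fill implicit hydrogens from standard valence (C 4, N 3, O 2, S 2, halogen 1); for lowercase aromatic atoms, an aromatic c carries 1 H when it has two neighbours and 0 H with three, and aromatic n carries 0 H:
  atom 1: F (halogen, monovalent) → 0 H
  atom 2: C, bond orders sum to 4 (valence 4) → 0 H
  atom 3: F (halogen, monovalent) → 0 H
  atom 4: F (halogen, monovalent) → 0 H
  atom 5: aromatic c, 3 neighbours → 0 H
  atom 6: aromatic c, 3 neighbours → 0 H
  atom 7: O, bond orders sum to 2 (valence 2) → 0 H
  atom 8: C, bond orders sum to 1 (valence 4) → 3 H
  atom 9: aromatic c, 3 neighbours → 0 H
  atom 10: S, bond orders sum to 1 (valence 2) → 1 H
  atom 11: aromatic c, 3 neighbours → 0 H
  atom 12: Br (halogen, monovalent) → 0 H
  atom 13: aromatic c, 3 neighbours → 0 H
  atom 14: C, bond orders sum to 3 (valence 4) → 1 H
  atom 15: O, bond orders sum to 2 (valence 2) → 0 H
  atom 16: aromatic c, 3 neighbours → 0 H
  atom 17: N, bond orders sum to 1 (valence 3) → 2 H
Totals → C:9, H:7, Br:1, F:3, N:1, O:2, S:1.
In Hill order: C9H7BrF3NO2S.

C9H7BrF3NO2S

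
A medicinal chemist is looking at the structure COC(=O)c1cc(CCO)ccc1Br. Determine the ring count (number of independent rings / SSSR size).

1

In SMILES, each pair of matching ring-closure digits denotes one ring-closing bond; the number of such bonds equals the number of independent rings.
Ring-closure bonds here: 1.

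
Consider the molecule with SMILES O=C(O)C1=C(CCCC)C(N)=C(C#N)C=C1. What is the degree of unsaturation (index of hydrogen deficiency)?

7

Degree of unsaturation = (number of rings) + (number of π bonds).
Ring closures in the SMILES: 1.
π bonds: 4 double bonds (each 1 DoU), 1 triple bond (each 2 DoU) → 6 DoU from unsaturation.
Total DoU = 1 + 6 = 7.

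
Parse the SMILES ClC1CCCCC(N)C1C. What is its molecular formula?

Walk through each heavy atom and fill implicit hydrogens from standard valence (C 4, N 3, O 2, S 2, halogen 1):
  atom 1: Cl (halogen, monovalent) → 0 H
  atom 2: C, bond orders sum to 3 (valence 4) → 1 H
  atom 3: C, bond orders sum to 2 (valence 4) → 2 H
  atom 4: C, bond orders sum to 2 (valence 4) → 2 H
  atom 5: C, bond orders sum to 2 (valence 4) → 2 H
  atom 6: C, bond orders sum to 2 (valence 4) → 2 H
  atom 7: C, bond orders sum to 3 (valence 4) → 1 H
  atom 8: N, bond orders sum to 1 (valence 3) → 2 H
  atom 9: C, bond orders sum to 3 (valence 4) → 1 H
  atom 10: C, bond orders sum to 1 (valence 4) → 3 H
Totals → C:8, H:16, Cl:1, N:1.
In Hill order: C8H16ClN.

C8H16ClN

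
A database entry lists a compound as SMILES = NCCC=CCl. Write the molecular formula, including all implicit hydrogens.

Walk through each heavy atom and fill implicit hydrogens from standard valence (C 4, N 3, O 2, S 2, halogen 1):
  atom 1: N, bond orders sum to 1 (valence 3) → 2 H
  atom 2: C, bond orders sum to 2 (valence 4) → 2 H
  atom 3: C, bond orders sum to 2 (valence 4) → 2 H
  atom 4: C, bond orders sum to 3 (valence 4) → 1 H
  atom 5: C, bond orders sum to 3 (valence 4) → 1 H
  atom 6: Cl (halogen, monovalent) → 0 H
Totals → C:4, H:8, Cl:1, N:1.

C4H8ClN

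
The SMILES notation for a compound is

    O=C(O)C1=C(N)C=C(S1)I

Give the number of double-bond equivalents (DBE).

Molecular formula: C5H4INO2S.
DoU = (2C + 2 + N − H − X) / 2, where X is the halogen count and O/S are ignored.
    = (2·5 + 2 + 1 − 4 − 1) / 2 = 8 / 2 = 4.

4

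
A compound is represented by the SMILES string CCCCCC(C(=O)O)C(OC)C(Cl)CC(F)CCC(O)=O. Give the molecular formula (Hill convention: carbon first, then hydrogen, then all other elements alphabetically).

Walk through each heavy atom and fill implicit hydrogens from standard valence (C 4, N 3, O 2, S 2, halogen 1):
  atom 1: C, bond orders sum to 1 (valence 4) → 3 H
  atom 2: C, bond orders sum to 2 (valence 4) → 2 H
  atom 3: C, bond orders sum to 2 (valence 4) → 2 H
  atom 4: C, bond orders sum to 2 (valence 4) → 2 H
  atom 5: C, bond orders sum to 2 (valence 4) → 2 H
  atom 6: C, bond orders sum to 3 (valence 4) → 1 H
  atom 7: C, bond orders sum to 4 (valence 4) → 0 H
  atom 8: O, bond orders sum to 2 (valence 2) → 0 H
  atom 9: O, bond orders sum to 1 (valence 2) → 1 H
  atom 10: C, bond orders sum to 3 (valence 4) → 1 H
  atom 11: O, bond orders sum to 2 (valence 2) → 0 H
  atom 12: C, bond orders sum to 1 (valence 4) → 3 H
  atom 13: C, bond orders sum to 3 (valence 4) → 1 H
  atom 14: Cl (halogen, monovalent) → 0 H
  atom 15: C, bond orders sum to 2 (valence 4) → 2 H
  atom 16: C, bond orders sum to 3 (valence 4) → 1 H
  atom 17: F (halogen, monovalent) → 0 H
  atom 18: C, bond orders sum to 2 (valence 4) → 2 H
  atom 19: C, bond orders sum to 2 (valence 4) → 2 H
  atom 20: C, bond orders sum to 4 (valence 4) → 0 H
  atom 21: O, bond orders sum to 1 (valence 2) → 1 H
  atom 22: O, bond orders sum to 2 (valence 2) → 0 H
Totals → C:15, H:26, Cl:1, F:1, O:5.
In Hill order: C15H26ClFO5.

C15H26ClFO5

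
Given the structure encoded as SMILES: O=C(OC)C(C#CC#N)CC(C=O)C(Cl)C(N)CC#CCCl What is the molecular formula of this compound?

Walk through each heavy atom and fill implicit hydrogens from standard valence (C 4, N 3, O 2, S 2, halogen 1):
  atom 1: O, bond orders sum to 2 (valence 2) → 0 H
  atom 2: C, bond orders sum to 4 (valence 4) → 0 H
  atom 3: O, bond orders sum to 2 (valence 2) → 0 H
  atom 4: C, bond orders sum to 1 (valence 4) → 3 H
  atom 5: C, bond orders sum to 3 (valence 4) → 1 H
  atom 6: C, bond orders sum to 4 (valence 4) → 0 H
  atom 7: C, bond orders sum to 4 (valence 4) → 0 H
  atom 8: C, bond orders sum to 4 (valence 4) → 0 H
  atom 9: N, bond orders sum to 3 (valence 3) → 0 H
  atom 10: C, bond orders sum to 2 (valence 4) → 2 H
  atom 11: C, bond orders sum to 3 (valence 4) → 1 H
  atom 12: C, bond orders sum to 3 (valence 4) → 1 H
  atom 13: O, bond orders sum to 2 (valence 2) → 0 H
  atom 14: C, bond orders sum to 3 (valence 4) → 1 H
  atom 15: Cl (halogen, monovalent) → 0 H
  atom 16: C, bond orders sum to 3 (valence 4) → 1 H
  atom 17: N, bond orders sum to 1 (valence 3) → 2 H
  atom 18: C, bond orders sum to 2 (valence 4) → 2 H
  atom 19: C, bond orders sum to 4 (valence 4) → 0 H
  atom 20: C, bond orders sum to 4 (valence 4) → 0 H
  atom 21: C, bond orders sum to 2 (valence 4) → 2 H
  atom 22: Cl (halogen, monovalent) → 0 H
Totals → C:15, H:16, Cl:2, N:2, O:3.
In Hill order: C15H16Cl2N2O3.

C15H16Cl2N2O3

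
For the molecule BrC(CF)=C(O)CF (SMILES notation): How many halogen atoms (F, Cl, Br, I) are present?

3

Halogen atoms appear at heavy-atom positions 1, 4, 8 (1×Br, 2×F).
Other groups present: 1 alkene, 1 hydroxyl.
Halogen count: 3.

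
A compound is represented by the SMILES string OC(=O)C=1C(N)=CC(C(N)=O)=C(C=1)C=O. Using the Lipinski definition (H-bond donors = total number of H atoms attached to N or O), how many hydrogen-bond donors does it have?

Donors: find every N or O and count the H atoms it carries.
  atom 1 (O): bond orders sum to 1 → 1 H
  atom 3 (O): bond orders sum to 2 → 0 H
  atom 6 (N): bond orders sum to 1 → 2 H
  atom 10 (N): bond orders sum to 1 → 2 H
  atom 11 (O): bond orders sum to 2 → 0 H
  atom 15 (O): bond orders sum to 2 → 0 H
Lipinski HBD = 5.

5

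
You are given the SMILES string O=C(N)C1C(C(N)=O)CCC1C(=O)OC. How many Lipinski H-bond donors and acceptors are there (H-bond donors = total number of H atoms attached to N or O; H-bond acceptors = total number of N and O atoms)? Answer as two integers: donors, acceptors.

4, 6

Donors: find every N or O and count the H atoms it carries.
  atom 1 (O): bond orders sum to 2 → 0 H
  atom 3 (N): bond orders sum to 1 → 2 H
  atom 7 (N): bond orders sum to 1 → 2 H
  atom 8 (O): bond orders sum to 2 → 0 H
  atom 13 (O): bond orders sum to 2 → 0 H
  atom 14 (O): bond orders sum to 2 → 0 H
Lipinski HBD = 4.
Acceptors: N atoms = 2, O atoms = 4 → HBA = 6.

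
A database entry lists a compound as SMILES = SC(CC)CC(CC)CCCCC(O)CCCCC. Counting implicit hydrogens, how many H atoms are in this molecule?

36

Walk through each heavy atom and fill implicit hydrogens from standard valence (C 4, N 3, O 2, S 2, halogen 1):
  atom 1: S, bond orders sum to 1 (valence 2) → 1 H
  atom 2: C, bond orders sum to 3 (valence 4) → 1 H
  atom 3: C, bond orders sum to 2 (valence 4) → 2 H
  atom 4: C, bond orders sum to 1 (valence 4) → 3 H
  atom 5: C, bond orders sum to 2 (valence 4) → 2 H
  atom 6: C, bond orders sum to 3 (valence 4) → 1 H
  atom 7: C, bond orders sum to 2 (valence 4) → 2 H
  atom 8: C, bond orders sum to 1 (valence 4) → 3 H
  atom 9: C, bond orders sum to 2 (valence 4) → 2 H
  atom 10: C, bond orders sum to 2 (valence 4) → 2 H
  atom 11: C, bond orders sum to 2 (valence 4) → 2 H
  atom 12: C, bond orders sum to 2 (valence 4) → 2 H
  atom 13: C, bond orders sum to 3 (valence 4) → 1 H
  atom 14: O, bond orders sum to 1 (valence 2) → 1 H
  atom 15: C, bond orders sum to 2 (valence 4) → 2 H
  atom 16: C, bond orders sum to 2 (valence 4) → 2 H
  atom 17: C, bond orders sum to 2 (valence 4) → 2 H
  atom 18: C, bond orders sum to 2 (valence 4) → 2 H
  atom 19: C, bond orders sum to 1 (valence 4) → 3 H
Total hydrogens: 36.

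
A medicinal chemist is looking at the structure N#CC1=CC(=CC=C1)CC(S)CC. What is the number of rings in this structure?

In SMILES, each pair of matching ring-closure digits denotes one ring-closing bond; the number of such bonds equals the number of independent rings.
Ring-closure bonds here: 1.

1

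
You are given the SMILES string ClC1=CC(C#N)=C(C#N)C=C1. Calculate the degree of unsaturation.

8

Degree of unsaturation = (number of rings) + (number of π bonds).
Ring closures in the SMILES: 1.
π bonds: 3 double bonds (each 1 DoU), 2 triple bonds (each 2 DoU) → 7 DoU from unsaturation.
Total DoU = 1 + 7 = 8.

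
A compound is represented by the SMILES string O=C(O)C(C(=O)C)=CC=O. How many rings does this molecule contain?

In SMILES, each pair of matching ring-closure digits denotes one ring-closing bond; the number of such bonds equals the number of independent rings.
Ring-closure bonds here: 0.

0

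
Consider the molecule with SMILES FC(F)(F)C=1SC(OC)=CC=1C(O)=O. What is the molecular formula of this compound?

C7H5F3O3S

Walk through each heavy atom and fill implicit hydrogens from standard valence (C 4, N 3, O 2, S 2, halogen 1):
  atom 1: F (halogen, monovalent) → 0 H
  atom 2: C, bond orders sum to 4 (valence 4) → 0 H
  atom 3: F (halogen, monovalent) → 0 H
  atom 4: F (halogen, monovalent) → 0 H
  atom 5: C, bond orders sum to 4 (valence 4) → 0 H
  atom 6: S, bond orders sum to 2 (valence 2) → 0 H
  atom 7: C, bond orders sum to 4 (valence 4) → 0 H
  atom 8: O, bond orders sum to 2 (valence 2) → 0 H
  atom 9: C, bond orders sum to 1 (valence 4) → 3 H
  atom 10: C, bond orders sum to 3 (valence 4) → 1 H
  atom 11: C, bond orders sum to 4 (valence 4) → 0 H
  atom 12: C, bond orders sum to 4 (valence 4) → 0 H
  atom 13: O, bond orders sum to 1 (valence 2) → 1 H
  atom 14: O, bond orders sum to 2 (valence 2) → 0 H
Totals → C:7, H:5, F:3, O:3, S:1.
In Hill order: C7H5F3O3S.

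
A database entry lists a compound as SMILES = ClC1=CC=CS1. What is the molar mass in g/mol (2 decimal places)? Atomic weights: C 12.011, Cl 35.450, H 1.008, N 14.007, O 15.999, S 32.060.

First, the molecular formula is C4H3ClS (counting implicit H from valence).
  C: 4 × 12.011 = 48.044
  Cl: 1 × 35.450 = 35.450
  H: 3 × 1.008 = 3.024
  S: 1 × 32.060 = 32.060
Sum: 4×12.011 + 1×35.450 + 3×1.008 + 1×32.060 = 118.578 → 118.58 g/mol.

118.58 g/mol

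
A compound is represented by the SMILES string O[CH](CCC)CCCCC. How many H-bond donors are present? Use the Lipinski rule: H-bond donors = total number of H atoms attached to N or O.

Donors: find every N or O and count the H atoms it carries.
  atom 1 (O): bond orders sum to 1 → 1 H
Lipinski HBD = 1.

1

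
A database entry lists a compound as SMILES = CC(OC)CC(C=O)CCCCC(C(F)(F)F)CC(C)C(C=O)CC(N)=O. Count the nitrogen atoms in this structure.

Scan the SMILES for N atoms (remember two-letter symbols like Cl and Br are single atoms).
Nitrogen count: 1.

1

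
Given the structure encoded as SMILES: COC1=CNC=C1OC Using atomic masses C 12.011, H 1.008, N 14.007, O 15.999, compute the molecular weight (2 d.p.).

127.14 g/mol

First, the molecular formula is C6H9NO2 (counting implicit H from valence).
  C: 6 × 12.011 = 72.066
  H: 9 × 1.008 = 9.072
  N: 1 × 14.007 = 14.007
  O: 2 × 15.999 = 31.998
Sum: 6×12.011 + 9×1.008 + 1×14.007 + 2×15.999 = 127.143 → 127.14 g/mol.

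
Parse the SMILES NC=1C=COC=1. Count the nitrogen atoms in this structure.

1

Scan the SMILES for N atoms (remember two-letter symbols like Cl and Br are single atoms).
Nitrogen count: 1.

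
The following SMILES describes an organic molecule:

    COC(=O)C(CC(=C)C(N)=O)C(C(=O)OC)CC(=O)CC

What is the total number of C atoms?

Count every carbon token in the SMILES (each C, including those in ring-closure positions and inside branches).
Carbon count: 14.

14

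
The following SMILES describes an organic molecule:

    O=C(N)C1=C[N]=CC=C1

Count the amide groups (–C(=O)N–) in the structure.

The amide motif appears at heavy-atom position 2 in the SMILES.
Amide count: 1.

1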